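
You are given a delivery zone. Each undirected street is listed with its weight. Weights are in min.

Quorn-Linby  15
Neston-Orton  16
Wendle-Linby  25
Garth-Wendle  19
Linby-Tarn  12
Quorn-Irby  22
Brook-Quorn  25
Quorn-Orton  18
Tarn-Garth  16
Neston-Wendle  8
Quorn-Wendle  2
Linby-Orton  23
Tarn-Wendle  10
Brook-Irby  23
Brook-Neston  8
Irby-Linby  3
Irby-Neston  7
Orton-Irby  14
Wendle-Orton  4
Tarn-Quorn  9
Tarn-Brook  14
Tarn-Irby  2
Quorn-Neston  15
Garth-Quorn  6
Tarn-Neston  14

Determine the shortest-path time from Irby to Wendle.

12 min

Shortest distances from Irby:
Irby: 0
Tarn: 2  (via Irby)
Linby: 3  (via Irby)
Neston: 7  (via Irby)
Quorn: 11  (via Tarn)
Wendle: 12  (via Tarn)
Shortest route: Irby → Tarn → Wendle = 12 min.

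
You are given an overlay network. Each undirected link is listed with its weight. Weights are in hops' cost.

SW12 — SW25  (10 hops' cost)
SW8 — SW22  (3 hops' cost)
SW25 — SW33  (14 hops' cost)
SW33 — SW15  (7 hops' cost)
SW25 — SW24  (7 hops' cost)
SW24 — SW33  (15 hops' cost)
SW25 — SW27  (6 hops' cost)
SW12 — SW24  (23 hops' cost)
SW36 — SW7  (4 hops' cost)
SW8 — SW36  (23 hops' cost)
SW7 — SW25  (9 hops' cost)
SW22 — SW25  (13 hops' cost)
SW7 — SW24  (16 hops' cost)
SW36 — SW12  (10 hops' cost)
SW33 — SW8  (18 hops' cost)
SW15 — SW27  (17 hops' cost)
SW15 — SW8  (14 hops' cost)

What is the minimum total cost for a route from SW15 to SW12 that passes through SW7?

44 hops' cost

Shortest SW15→SW7: SW15 → SW33 → SW25 → SW7 = 30
Shortest SW7→SW12: SW7 → SW36 → SW12 = 14
Total via SW7: 30 + 14 = 44 hops' cost.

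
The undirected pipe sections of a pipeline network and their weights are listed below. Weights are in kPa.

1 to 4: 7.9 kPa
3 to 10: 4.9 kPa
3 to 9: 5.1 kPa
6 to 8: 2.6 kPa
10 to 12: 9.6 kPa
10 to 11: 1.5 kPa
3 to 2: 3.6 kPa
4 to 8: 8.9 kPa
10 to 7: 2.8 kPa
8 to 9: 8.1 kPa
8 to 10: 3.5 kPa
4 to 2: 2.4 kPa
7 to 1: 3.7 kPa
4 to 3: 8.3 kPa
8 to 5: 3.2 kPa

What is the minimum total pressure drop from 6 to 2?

Enumerating some paths:
6–8–10–3–2: 2.6+3.5+4.9+3.6 = 14.6
6–8–10–3–4–2: 2.6+3.5+4.9+8.3+2.4 = 21.7
6–8–9–3–2: 2.6+8.1+5.1+3.6 = 19.4
6–8–4–2: 2.6+8.9+2.4 = 13.9
The minimum is 13.9 kPa via 6–8–4–2.

13.9 kPa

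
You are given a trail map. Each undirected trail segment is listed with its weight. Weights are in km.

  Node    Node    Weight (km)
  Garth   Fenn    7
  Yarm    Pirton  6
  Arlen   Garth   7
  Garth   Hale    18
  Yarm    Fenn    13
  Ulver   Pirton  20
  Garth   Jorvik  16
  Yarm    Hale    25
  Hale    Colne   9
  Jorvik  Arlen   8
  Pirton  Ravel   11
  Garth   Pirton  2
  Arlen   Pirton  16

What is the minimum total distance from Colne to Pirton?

Running Dijkstra from Colne:
Colne: 0
Hale: 9  (via Colne)
Garth: 27  (via Hale)
Pirton: 29  (via Garth)
Shortest route: Colne → Hale → Garth → Pirton = 29 km.

29 km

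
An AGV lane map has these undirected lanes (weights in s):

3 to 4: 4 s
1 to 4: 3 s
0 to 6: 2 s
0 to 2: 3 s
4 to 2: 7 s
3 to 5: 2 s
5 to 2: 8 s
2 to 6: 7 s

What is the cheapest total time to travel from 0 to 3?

Enumerating some paths:
0 → 2 → 4 → 3: 3+7+4 = 14
0 → 2 → 5 → 3: 3+8+2 = 13
Cheapest is 0 → 2 → 5 → 3 at 13 s.

13 s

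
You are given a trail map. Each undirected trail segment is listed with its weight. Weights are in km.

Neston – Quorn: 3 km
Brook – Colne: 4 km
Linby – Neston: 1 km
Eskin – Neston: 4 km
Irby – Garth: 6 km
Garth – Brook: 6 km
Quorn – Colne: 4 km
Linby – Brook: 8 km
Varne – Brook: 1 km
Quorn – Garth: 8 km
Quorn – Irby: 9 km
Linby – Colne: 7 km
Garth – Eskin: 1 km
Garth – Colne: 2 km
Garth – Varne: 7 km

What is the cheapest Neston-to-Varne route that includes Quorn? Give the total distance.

12 km

Best Neston to Quorn: Neston–Quorn costing 3
Shortest Quorn→Varne: Quorn–Colne–Brook–Varne = 9
Total via Quorn: 3 + 9 = 12 km.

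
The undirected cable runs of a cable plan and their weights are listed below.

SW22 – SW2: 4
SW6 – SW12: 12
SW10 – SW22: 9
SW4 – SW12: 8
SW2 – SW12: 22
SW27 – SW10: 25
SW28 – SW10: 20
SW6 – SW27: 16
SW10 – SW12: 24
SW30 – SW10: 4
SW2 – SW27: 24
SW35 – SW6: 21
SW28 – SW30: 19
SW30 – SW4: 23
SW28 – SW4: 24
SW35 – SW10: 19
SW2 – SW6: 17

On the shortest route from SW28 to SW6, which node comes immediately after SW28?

SW4

Candidate routes:
SW28–SW4–SW12–SW6: 24+8+12 = 44
SW28–SW10–SW22–SW2–SW6: 20+9+4+17 = 50
SW28–SW30–SW10–SW22–SW2–SW6: 19+4+9+4+17 = 53
The minimum is 44 via SW28–SW4–SW12–SW6.
So from SW28 the first move is to SW4.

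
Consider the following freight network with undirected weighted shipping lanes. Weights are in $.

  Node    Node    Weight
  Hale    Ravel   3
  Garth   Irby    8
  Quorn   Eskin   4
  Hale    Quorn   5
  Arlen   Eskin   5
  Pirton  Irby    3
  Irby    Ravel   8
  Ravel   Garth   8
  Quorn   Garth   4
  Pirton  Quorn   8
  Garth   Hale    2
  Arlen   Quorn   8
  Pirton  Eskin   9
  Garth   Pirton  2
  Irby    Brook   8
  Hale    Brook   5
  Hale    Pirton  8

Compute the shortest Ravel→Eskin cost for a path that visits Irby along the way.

Best Ravel to Irby: Ravel–Irby costing 8
Best Irby to Eskin: Irby–Pirton–Eskin costing 12
Total via Irby: 8 + 12 = $20.

$20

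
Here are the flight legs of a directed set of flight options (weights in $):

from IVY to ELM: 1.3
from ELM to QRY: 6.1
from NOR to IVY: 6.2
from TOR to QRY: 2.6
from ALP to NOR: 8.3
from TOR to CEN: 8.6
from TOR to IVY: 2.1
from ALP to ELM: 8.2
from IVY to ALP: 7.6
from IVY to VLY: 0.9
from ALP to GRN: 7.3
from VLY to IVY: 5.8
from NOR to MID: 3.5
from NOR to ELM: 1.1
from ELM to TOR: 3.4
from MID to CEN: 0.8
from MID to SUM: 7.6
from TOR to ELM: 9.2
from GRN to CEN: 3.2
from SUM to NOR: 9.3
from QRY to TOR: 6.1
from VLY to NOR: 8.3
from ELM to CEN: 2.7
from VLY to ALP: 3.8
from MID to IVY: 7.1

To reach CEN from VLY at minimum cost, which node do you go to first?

Enumerating some paths:
VLY - NOR - MID - CEN: 8.3+3.5+0.8 = 12.6
VLY - NOR - ELM - CEN: 8.3+1.1+2.7 = 12.1
VLY - IVY - ELM - CEN: 5.8+1.3+2.7 = 9.8
Cheapest is VLY - IVY - ELM - CEN at $9.8.
So from VLY the first move is to IVY.

IVY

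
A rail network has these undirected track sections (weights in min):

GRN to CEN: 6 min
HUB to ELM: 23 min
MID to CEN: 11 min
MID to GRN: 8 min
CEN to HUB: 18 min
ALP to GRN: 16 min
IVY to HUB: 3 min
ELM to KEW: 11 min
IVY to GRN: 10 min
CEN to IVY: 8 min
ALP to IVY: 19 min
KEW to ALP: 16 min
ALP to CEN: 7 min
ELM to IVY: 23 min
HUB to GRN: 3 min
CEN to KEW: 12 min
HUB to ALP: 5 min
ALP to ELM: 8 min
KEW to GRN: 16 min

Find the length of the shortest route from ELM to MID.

Running Dijkstra from ELM:
ELM: 0
ALP: 8  (via ELM)
KEW: 11  (via ELM)
HUB: 13  (via ALP)
CEN: 15  (via ALP)
GRN: 16  (via HUB)
IVY: 16  (via HUB)
MID: 24  (via GRN)
Shortest route: ELM–ALP–HUB–GRN–MID = 24 min.

24 min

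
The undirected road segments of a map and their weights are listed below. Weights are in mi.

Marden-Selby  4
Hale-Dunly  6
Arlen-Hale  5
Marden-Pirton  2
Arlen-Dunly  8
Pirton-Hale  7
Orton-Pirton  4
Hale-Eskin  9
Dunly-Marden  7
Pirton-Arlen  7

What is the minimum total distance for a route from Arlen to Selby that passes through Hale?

Best Arlen to Hale: Arlen–Hale costing 5
Shortest Hale→Selby: Hale–Pirton–Marden–Selby = 13
Total via Hale: 5 + 13 = 18 mi.

18 mi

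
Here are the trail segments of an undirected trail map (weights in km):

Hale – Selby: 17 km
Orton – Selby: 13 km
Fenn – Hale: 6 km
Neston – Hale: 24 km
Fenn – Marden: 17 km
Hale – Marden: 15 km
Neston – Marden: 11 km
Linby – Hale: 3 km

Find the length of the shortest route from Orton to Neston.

Enumerating some paths:
Orton → Selby → Hale → Neston: 13+17+24 = 54
Orton → Selby → Hale → Fenn → Marden → Neston: 13+17+6+17+11 = 64
Orton → Selby → Hale → Marden → Neston: 13+17+15+11 = 56
Cheapest is Orton → Selby → Hale → Neston at 54 km.

54 km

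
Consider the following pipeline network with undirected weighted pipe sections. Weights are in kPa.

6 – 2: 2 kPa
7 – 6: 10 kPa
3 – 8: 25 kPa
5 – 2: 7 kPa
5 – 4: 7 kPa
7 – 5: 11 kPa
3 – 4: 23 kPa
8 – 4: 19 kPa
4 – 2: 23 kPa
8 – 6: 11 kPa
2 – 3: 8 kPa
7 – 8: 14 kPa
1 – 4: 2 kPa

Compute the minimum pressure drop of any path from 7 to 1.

20 kPa

Running Dijkstra from 7:
7: 0
6: 10  (via 7)
5: 11  (via 7)
2: 12  (via 6)
8: 14  (via 7)
4: 18  (via 5)
1: 20  (via 4)
Shortest route: 7–5–4–1 = 20 kPa.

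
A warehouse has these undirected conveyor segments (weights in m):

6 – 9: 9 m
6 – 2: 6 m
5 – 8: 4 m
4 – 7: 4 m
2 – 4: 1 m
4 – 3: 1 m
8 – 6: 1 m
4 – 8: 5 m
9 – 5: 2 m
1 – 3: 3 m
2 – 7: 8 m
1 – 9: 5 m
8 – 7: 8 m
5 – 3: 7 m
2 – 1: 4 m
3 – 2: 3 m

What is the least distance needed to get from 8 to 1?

Candidate routes:
8 → 4 → 2 → 1: 5+1+4 = 10
8 → 5 → 9 → 1: 4+2+5 = 11
8 → 4 → 3 → 1: 5+1+3 = 9
Cheapest is 8 → 4 → 3 → 1 at 9 m.

9 m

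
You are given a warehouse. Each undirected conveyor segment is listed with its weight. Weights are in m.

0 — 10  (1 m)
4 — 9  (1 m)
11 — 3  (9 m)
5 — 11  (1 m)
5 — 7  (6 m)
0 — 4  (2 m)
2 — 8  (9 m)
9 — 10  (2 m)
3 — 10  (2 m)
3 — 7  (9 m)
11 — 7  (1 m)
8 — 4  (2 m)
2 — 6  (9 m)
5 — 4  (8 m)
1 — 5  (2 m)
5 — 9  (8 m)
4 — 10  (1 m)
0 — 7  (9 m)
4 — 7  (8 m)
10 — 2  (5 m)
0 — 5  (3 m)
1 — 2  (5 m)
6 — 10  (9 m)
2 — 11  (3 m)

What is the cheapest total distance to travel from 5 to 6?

Candidate routes:
5 - 11 - 2 - 6: 1+3+9 = 13
5 - 0 - 4 - 10 - 6: 3+2+1+9 = 15
5 - 1 - 2 - 6: 2+5+9 = 16
The minimum is 13 m via 5 - 11 - 2 - 6.

13 m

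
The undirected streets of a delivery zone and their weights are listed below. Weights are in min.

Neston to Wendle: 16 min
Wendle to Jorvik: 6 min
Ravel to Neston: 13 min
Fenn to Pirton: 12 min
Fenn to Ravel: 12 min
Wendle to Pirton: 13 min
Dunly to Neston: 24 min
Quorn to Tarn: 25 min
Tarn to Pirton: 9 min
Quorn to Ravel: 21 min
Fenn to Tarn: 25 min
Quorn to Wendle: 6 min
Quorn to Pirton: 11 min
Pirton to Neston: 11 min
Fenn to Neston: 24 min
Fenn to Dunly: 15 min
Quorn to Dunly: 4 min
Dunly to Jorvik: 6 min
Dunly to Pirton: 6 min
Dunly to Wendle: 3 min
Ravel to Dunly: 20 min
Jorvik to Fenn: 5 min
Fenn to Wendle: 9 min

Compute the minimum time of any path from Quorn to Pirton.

Candidate routes:
Quorn–Pirton: 11 = 11
Quorn–Wendle–Pirton: 6+13 = 19
Quorn–Dunly–Pirton: 4+6 = 10
Quorn–Wendle–Dunly–Pirton: 6+3+6 = 15
The minimum is 10 min via Quorn–Dunly–Pirton.

10 min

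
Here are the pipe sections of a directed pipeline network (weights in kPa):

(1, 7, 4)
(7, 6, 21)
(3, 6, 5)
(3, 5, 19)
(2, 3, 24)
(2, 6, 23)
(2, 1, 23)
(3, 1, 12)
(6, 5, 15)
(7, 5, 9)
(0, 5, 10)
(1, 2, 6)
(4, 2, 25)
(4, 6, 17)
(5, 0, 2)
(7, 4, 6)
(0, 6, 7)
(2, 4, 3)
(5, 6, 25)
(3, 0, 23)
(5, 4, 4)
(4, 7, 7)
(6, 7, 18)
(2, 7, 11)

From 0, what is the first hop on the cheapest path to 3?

5

Enumerating some paths:
0 → 5 → 4 → 2 → 3: 10+4+25+24 = 63
0 → 6 → 7 → 4 → 2 → 3: 7+18+6+25+24 = 80
0 → 6 → 5 → 4 → 2 → 3: 7+15+4+25+24 = 75
The minimum is 63 kPa via 0 → 5 → 4 → 2 → 3.
So from 0 the first move is to 5.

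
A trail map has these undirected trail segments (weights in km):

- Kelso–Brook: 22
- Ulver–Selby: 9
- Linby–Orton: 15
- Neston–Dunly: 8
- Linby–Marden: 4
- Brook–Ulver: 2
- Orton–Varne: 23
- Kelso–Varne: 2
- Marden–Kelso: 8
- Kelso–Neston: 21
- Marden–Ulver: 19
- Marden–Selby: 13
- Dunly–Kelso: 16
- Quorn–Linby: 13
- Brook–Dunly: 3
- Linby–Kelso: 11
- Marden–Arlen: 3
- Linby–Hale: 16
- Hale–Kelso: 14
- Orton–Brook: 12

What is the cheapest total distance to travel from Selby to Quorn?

30 km

Enumerating some paths:
Selby - Marden - Linby - Quorn: 13+4+13 = 30
Selby - Marden - Kelso - Linby - Quorn: 13+8+11+13 = 45
Selby - Ulver - Marden - Linby - Quorn: 9+19+4+13 = 45
The minimum is 30 km via Selby - Marden - Linby - Quorn.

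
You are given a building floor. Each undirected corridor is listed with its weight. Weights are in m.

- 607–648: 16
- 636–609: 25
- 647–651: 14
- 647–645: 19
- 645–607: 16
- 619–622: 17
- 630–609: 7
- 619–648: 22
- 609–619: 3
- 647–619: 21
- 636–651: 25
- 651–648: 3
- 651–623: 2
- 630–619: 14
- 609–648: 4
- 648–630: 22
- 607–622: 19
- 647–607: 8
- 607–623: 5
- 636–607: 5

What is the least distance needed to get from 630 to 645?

Compare a few routes:
630 → 609 → 648 → 651 → 647 → 645: 7+4+3+14+19 = 47
630 → 609 → 648 → 651 → 623 → 607 → 645: 7+4+3+2+5+16 = 37
630 → 609 → 648 → 607 → 645: 7+4+16+16 = 43
The minimum is 37 m via 630 → 609 → 648 → 651 → 623 → 607 → 645.

37 m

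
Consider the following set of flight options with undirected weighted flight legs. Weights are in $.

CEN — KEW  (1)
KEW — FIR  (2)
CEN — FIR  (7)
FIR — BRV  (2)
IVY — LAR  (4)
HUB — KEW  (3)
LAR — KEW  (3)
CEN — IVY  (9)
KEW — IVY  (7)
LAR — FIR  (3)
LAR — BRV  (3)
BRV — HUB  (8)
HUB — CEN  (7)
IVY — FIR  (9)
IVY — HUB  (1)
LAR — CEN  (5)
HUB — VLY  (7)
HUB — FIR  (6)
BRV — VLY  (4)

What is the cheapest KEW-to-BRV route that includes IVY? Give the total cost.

$11

Shortest KEW→IVY: KEW → HUB → IVY = 4
Best IVY to BRV: IVY → LAR → BRV costing 7
Total via IVY: 4 + 7 = $11.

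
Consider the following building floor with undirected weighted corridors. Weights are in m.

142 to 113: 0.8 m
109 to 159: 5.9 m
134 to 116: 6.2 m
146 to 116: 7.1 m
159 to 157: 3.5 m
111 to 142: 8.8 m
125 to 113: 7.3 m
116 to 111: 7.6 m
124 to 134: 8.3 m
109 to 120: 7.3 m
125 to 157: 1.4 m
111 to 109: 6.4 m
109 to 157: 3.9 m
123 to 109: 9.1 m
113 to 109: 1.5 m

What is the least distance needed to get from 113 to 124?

30 m

Compare a few routes:
113 - 142 - 111 - 116 - 134 - 124: 0.8+8.8+7.6+6.2+8.3 = 31.7
113 - 125 - 157 - 159 - 109 - 111 - 116 - 134 - 124: 7.3+1.4+3.5+5.9+6.4+7.6+6.2+8.3 = 46.6
113 - 109 - 111 - 116 - 134 - 124: 1.5+6.4+7.6+6.2+8.3 = 30
113 - 125 - 157 - 109 - 111 - 116 - 134 - 124: 7.3+1.4+3.9+6.4+7.6+6.2+8.3 = 41.1
Cheapest is 113 - 109 - 111 - 116 - 134 - 124 at 30 m.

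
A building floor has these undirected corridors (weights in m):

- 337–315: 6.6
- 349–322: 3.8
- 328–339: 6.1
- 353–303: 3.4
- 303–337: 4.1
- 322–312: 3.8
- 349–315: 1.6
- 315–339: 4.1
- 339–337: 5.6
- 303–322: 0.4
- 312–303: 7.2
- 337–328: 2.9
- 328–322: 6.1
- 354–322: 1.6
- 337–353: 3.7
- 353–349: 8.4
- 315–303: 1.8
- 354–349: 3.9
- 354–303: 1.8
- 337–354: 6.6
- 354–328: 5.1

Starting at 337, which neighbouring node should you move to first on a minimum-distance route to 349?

303

Candidate routes:
337 - 303 - 315 - 349: 4.1+1.8+1.6 = 7.5
337 - 315 - 349: 6.6+1.6 = 8.2
337 - 303 - 354 - 349: 4.1+1.8+3.9 = 9.8
337 - 303 - 322 - 349: 4.1+0.4+3.8 = 8.3
Cheapest is 337 - 303 - 315 - 349 at 7.5 m.
So from 337 the first move is to 303.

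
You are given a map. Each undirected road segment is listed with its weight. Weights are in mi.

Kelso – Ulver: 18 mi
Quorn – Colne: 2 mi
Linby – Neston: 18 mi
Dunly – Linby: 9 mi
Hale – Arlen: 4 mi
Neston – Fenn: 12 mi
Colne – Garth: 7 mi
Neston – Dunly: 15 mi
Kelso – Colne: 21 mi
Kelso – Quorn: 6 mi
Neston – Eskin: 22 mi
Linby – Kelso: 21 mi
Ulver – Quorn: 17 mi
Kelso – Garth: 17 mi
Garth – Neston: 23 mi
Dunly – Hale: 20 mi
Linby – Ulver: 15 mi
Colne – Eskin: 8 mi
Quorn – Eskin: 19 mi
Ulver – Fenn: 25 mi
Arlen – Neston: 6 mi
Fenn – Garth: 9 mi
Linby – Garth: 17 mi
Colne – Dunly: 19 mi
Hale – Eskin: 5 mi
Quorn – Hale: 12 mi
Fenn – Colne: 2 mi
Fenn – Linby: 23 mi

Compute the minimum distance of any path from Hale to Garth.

20 mi

Enumerating some paths:
Hale → Quorn → Colne → Garth: 12+2+7 = 21
Hale → Quorn → Colne → Fenn → Garth: 12+2+2+9 = 25
Hale → Eskin → Colne → Garth: 5+8+7 = 20
Hale → Eskin → Colne → Fenn → Garth: 5+8+2+9 = 24
Cheapest is Hale → Eskin → Colne → Garth at 20 mi.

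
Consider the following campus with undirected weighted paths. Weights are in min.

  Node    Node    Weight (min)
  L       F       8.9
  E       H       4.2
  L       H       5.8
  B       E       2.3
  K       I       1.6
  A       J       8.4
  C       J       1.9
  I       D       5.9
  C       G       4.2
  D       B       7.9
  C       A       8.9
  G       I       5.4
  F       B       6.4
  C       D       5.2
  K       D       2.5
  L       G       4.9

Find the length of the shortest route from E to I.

14.3 min

Shortest distances from E:
E: 0
B: 2.3  (via E)
H: 4.2  (via E)
F: 8.7  (via B)
L: 10  (via H)
D: 10.2  (via B)
K: 12.7  (via D)
I: 14.3  (via K)
Shortest route: E → B → D → K → I = 14.3 min.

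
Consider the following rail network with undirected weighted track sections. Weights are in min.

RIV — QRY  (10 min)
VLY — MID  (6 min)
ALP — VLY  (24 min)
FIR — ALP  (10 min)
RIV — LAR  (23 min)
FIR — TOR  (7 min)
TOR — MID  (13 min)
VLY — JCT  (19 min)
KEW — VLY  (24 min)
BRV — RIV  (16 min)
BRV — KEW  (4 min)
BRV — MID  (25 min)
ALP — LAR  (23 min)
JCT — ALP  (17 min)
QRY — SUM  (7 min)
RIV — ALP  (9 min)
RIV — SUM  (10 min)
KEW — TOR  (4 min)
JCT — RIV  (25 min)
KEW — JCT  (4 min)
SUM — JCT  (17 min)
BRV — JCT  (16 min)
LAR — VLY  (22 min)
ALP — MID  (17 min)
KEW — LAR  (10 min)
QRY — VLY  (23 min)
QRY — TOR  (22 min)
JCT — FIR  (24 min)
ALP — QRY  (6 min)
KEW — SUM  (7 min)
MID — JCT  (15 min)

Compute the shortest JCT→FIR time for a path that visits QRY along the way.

Shortest JCT→QRY: JCT–KEW–SUM–QRY = 18
Best QRY to FIR: QRY–ALP–FIR costing 16
Total via QRY: 18 + 16 = 34 min.

34 min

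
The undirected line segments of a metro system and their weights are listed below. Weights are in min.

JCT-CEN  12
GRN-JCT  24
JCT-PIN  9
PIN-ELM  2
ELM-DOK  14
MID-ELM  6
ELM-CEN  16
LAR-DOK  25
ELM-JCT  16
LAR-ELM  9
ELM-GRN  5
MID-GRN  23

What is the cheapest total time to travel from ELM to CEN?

Shortest distances from ELM:
ELM: 0
PIN: 2  (via ELM)
GRN: 5  (via ELM)
MID: 6  (via ELM)
LAR: 9  (via ELM)
JCT: 11  (via PIN)
DOK: 14  (via ELM)
CEN: 16  (via ELM)
Shortest route: ELM–CEN = 16 min.

16 min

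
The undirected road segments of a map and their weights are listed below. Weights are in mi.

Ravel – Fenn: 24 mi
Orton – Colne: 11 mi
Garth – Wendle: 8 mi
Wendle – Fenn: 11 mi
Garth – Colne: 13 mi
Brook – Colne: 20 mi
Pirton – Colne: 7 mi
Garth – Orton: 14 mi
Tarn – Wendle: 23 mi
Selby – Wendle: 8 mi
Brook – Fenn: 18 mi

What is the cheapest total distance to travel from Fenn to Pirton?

39 mi

Running Dijkstra from Fenn:
Fenn: 0
Wendle: 11  (via Fenn)
Brook: 18  (via Fenn)
Garth: 19  (via Wendle)
Selby: 19  (via Wendle)
Ravel: 24  (via Fenn)
Colne: 32  (via Garth)
Orton: 33  (via Garth)
Tarn: 34  (via Wendle)
Pirton: 39  (via Colne)
Shortest route: Fenn–Wendle–Garth–Colne–Pirton = 39 mi.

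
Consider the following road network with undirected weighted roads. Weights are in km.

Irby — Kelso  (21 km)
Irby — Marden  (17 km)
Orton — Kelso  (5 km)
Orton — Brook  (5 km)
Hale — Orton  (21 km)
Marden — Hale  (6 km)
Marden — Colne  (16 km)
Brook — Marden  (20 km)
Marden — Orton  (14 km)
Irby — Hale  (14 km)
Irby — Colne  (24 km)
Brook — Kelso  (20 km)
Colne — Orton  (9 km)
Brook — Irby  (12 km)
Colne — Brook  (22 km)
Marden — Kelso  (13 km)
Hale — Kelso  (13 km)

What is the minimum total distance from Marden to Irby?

Candidate routes:
Marden–Irby: 17 = 17
Marden–Hale–Irby: 6+14 = 20
Marden–Orton–Brook–Irby: 14+5+12 = 31
The minimum is 17 km via Marden–Irby.

17 km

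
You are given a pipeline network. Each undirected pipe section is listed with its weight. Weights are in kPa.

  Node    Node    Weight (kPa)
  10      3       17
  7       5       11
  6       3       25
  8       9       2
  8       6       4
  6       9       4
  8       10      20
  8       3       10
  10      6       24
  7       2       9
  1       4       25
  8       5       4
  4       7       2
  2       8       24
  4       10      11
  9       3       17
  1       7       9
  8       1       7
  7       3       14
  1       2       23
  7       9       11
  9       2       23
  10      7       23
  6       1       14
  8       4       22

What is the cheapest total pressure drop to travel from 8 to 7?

13 kPa

Enumerating some paths:
8 - 6 - 9 - 7: 4+4+11 = 19
8 - 9 - 7: 2+11 = 13
8 - 1 - 7: 7+9 = 16
8 - 5 - 7: 4+11 = 15
The minimum is 13 kPa via 8 - 9 - 7.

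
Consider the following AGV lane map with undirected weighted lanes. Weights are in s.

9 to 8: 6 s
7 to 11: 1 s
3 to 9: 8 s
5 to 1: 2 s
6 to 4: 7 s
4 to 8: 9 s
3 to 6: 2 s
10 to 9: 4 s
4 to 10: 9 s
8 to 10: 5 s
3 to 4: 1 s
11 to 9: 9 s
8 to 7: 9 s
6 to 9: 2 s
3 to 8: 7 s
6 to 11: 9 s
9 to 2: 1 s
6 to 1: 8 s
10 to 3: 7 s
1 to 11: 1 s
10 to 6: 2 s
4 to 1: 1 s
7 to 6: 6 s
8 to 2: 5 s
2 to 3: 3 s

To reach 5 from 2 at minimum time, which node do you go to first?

3

Candidate routes:
2 → 9 → 6 → 1 → 5: 1+2+8+2 = 13
2 → 9 → 3 → 4 → 1 → 5: 1+8+1+1+2 = 13
2 → 3 → 4 → 1 → 5: 3+1+1+2 = 7
2 → 9 → 6 → 3 → 4 → 1 → 5: 1+2+2+1+1+2 = 9
The minimum is 7 s via 2 → 3 → 4 → 1 → 5.
So from 2 the first move is to 3.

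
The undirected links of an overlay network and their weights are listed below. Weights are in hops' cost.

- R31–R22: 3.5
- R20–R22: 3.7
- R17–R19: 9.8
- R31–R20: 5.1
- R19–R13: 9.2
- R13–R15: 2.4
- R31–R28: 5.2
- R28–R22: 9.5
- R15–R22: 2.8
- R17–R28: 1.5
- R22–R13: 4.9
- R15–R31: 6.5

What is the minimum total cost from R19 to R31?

16.5 hops' cost

Settle nodes by increasing distance from R19:
R19: 0
R13: 9.2  (via R19)
R17: 9.8  (via R19)
R28: 11.3  (via R17)
R15: 11.6  (via R13)
R22: 14.1  (via R13)
R31: 16.5  (via R28)
Shortest route: R19–R17–R28–R31 = 16.5 hops' cost.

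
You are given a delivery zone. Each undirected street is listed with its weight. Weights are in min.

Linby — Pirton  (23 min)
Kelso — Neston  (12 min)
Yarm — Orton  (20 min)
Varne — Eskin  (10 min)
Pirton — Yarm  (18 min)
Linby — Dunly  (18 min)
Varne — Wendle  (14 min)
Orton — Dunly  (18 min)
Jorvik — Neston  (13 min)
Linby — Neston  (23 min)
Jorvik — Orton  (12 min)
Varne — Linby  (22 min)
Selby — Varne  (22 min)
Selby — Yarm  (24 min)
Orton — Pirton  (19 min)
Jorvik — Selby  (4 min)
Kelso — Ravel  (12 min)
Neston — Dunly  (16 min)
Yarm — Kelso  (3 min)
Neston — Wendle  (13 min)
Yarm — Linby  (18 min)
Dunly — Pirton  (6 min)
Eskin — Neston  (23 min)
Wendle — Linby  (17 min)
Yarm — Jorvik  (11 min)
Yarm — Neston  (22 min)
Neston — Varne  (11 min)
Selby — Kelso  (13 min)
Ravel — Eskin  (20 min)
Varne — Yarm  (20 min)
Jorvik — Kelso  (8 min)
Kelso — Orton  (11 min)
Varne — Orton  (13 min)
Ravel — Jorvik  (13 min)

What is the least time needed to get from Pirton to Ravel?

Running Dijkstra from Pirton:
Pirton: 0
Dunly: 6  (via Pirton)
Yarm: 18  (via Pirton)
Orton: 19  (via Pirton)
Kelso: 21  (via Yarm)
Neston: 22  (via Dunly)
Linby: 23  (via Pirton)
Jorvik: 29  (via Yarm)
Varne: 32  (via Orton)
Selby: 33  (via Jorvik)
Ravel: 33  (via Kelso)
Shortest route: Pirton → Yarm → Kelso → Ravel = 33 min.

33 min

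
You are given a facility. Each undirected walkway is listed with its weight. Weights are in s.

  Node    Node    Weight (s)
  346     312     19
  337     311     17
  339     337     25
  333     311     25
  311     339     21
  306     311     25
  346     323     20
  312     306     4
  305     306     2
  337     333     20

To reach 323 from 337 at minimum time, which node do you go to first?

Compare a few routes:
337 → 311 → 306 → 312 → 346 → 323: 17+25+4+19+20 = 85
337 → 333 → 311 → 306 → 312 → 346 → 323: 20+25+25+4+19+20 = 113
Cheapest is 337 → 311 → 306 → 312 → 346 → 323 at 85 s.
So from 337 the first move is to 311.

311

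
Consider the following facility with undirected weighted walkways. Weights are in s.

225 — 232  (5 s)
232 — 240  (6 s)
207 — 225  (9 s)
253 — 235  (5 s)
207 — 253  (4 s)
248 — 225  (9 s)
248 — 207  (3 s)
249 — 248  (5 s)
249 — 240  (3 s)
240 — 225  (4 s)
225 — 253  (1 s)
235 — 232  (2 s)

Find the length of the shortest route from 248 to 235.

12 s

Shortest distances from 248:
248: 0
207: 3  (via 248)
249: 5  (via 248)
253: 7  (via 207)
225: 8  (via 253)
240: 8  (via 249)
235: 12  (via 253)
Shortest route: 248–207–253–235 = 12 s.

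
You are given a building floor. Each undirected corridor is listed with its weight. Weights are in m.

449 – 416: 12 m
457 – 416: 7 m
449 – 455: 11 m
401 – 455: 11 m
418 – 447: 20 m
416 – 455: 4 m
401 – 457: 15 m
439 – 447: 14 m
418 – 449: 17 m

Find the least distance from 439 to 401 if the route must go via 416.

78 m

Best 439 to 416: 439–447–418–449–416 costing 63
Best 416 to 401: 416–455–401 costing 15
Total via 416: 63 + 15 = 78 m.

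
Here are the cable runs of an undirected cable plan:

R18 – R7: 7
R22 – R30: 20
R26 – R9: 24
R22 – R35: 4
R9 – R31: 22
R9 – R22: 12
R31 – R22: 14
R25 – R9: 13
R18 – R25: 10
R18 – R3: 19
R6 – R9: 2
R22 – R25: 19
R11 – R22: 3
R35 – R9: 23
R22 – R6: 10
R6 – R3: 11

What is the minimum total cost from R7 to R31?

50

Enumerating some paths:
R7 - R18 - R25 - R9 - R31: 7+10+13+22 = 52
R7 - R18 - R25 - R22 - R31: 7+10+19+14 = 50
Cheapest is R7 - R18 - R25 - R22 - R31 at 50.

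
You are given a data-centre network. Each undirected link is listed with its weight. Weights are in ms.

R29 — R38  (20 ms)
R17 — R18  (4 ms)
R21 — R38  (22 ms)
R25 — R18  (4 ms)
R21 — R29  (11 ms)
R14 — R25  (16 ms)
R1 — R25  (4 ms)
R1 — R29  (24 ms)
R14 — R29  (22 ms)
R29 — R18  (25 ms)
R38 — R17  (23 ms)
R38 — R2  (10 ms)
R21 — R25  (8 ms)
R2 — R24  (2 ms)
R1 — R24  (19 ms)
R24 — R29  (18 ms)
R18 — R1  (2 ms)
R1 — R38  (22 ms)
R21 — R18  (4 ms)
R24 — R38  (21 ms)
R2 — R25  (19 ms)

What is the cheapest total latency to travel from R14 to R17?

Compare a few routes:
R14 - R25 - R18 - R17: 16+4+4 = 24
R14 - R25 - R21 - R18 - R17: 16+8+4+4 = 32
R14 - R25 - R1 - R18 - R17: 16+4+2+4 = 26
The minimum is 24 ms via R14 - R25 - R18 - R17.

24 ms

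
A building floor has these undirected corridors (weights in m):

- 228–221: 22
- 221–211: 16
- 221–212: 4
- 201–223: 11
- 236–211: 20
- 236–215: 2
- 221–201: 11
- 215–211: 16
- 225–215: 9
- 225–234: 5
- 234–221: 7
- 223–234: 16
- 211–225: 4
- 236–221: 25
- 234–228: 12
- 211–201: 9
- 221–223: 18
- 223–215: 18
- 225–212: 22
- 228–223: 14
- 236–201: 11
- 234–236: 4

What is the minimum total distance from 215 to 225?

9 m

Compare a few routes:
215–225: 9 = 9
215–236–234–225: 2+4+5 = 11
215–211–225: 16+4 = 20
Cheapest is 215–225 at 9 m.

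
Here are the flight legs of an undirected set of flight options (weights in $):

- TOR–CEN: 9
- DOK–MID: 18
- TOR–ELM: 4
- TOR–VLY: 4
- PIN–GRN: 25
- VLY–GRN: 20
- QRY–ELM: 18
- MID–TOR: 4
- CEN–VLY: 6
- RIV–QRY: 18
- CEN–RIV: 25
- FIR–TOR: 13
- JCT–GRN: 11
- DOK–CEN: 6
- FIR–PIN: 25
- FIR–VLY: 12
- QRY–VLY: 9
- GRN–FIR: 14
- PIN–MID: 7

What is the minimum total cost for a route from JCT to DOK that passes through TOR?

Best JCT to TOR: JCT–GRN–VLY–TOR costing 35
Shortest TOR→DOK: TOR–CEN–DOK = 15
Total via TOR: 35 + 15 = $50.

$50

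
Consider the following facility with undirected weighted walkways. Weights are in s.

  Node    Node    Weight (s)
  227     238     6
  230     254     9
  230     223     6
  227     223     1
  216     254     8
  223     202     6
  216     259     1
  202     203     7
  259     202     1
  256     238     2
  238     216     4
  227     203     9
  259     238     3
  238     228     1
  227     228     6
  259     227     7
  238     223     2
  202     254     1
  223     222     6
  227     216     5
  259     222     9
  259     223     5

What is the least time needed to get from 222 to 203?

16 s

Running Dijkstra from 222:
222: 0
223: 6  (via 222)
227: 7  (via 223)
238: 8  (via 223)
259: 9  (via 222)
228: 9  (via 238)
256: 10  (via 238)
216: 10  (via 259)
202: 10  (via 259)
254: 11  (via 202)
230: 12  (via 223)
203: 16  (via 227)
Shortest route: 222–223–227–203 = 16 s.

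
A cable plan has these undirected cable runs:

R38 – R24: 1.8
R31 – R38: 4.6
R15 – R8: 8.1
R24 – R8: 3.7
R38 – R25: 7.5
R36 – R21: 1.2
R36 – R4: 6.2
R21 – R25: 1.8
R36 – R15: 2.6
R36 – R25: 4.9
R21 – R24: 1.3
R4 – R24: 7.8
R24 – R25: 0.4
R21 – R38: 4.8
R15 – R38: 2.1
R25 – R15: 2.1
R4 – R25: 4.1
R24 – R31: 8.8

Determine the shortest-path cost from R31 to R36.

8.9

Enumerating some paths:
R31 → R38 → R15 → R36: 4.6+2.1+2.6 = 9.3
R31 → R38 → R24 → R21 → R36: 4.6+1.8+1.3+1.2 = 8.9
R31 → R38 → R21 → R36: 4.6+4.8+1.2 = 10.6
R31 → R38 → R24 → R25 → R21 → R36: 4.6+1.8+0.4+1.8+1.2 = 9.8
Cheapest is R31 → R38 → R24 → R21 → R36 at 8.9.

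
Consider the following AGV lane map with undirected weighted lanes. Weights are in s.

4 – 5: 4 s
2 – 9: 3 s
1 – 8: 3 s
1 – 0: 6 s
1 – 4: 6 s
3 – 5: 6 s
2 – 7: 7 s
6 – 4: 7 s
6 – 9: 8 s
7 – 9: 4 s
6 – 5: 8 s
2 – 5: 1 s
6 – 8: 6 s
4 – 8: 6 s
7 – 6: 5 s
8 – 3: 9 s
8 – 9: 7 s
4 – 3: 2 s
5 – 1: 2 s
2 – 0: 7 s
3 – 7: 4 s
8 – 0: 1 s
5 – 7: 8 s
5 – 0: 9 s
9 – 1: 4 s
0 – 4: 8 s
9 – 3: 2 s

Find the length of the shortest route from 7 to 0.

Settle nodes by increasing distance from 7:
7: 0
3: 4  (via 7)
9: 4  (via 7)
6: 5  (via 7)
4: 6  (via 3)
2: 7  (via 7)
1: 8  (via 9)
5: 8  (via 7)
8: 11  (via 9)
0: 12  (via 8)
Shortest route: 7–9–8–0 = 12 s.

12 s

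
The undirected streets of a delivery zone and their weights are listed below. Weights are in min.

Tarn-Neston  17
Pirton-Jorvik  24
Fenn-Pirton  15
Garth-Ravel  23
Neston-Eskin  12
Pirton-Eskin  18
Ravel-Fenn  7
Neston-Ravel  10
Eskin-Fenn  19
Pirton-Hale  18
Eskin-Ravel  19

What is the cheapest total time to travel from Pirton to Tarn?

Running Dijkstra from Pirton:
Pirton: 0
Fenn: 15  (via Pirton)
Hale: 18  (via Pirton)
Eskin: 18  (via Pirton)
Ravel: 22  (via Fenn)
Jorvik: 24  (via Pirton)
Neston: 30  (via Eskin)
Garth: 45  (via Ravel)
Tarn: 47  (via Neston)
Shortest route: Pirton → Eskin → Neston → Tarn = 47 min.

47 min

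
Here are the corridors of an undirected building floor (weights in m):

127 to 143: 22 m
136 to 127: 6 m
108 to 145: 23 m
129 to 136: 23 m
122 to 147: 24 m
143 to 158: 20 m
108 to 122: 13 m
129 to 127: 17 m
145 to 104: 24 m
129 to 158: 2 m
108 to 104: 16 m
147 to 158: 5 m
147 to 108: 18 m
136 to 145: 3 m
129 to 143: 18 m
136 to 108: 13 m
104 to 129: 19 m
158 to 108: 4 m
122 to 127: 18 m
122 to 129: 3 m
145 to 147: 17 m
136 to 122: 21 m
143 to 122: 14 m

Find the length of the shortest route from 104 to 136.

Settle nodes by increasing distance from 104:
104: 0
108: 16  (via 104)
129: 19  (via 104)
158: 20  (via 108)
122: 22  (via 129)
145: 24  (via 104)
147: 25  (via 158)
136: 27  (via 145)
Shortest route: 104 → 145 → 136 = 27 m.

27 m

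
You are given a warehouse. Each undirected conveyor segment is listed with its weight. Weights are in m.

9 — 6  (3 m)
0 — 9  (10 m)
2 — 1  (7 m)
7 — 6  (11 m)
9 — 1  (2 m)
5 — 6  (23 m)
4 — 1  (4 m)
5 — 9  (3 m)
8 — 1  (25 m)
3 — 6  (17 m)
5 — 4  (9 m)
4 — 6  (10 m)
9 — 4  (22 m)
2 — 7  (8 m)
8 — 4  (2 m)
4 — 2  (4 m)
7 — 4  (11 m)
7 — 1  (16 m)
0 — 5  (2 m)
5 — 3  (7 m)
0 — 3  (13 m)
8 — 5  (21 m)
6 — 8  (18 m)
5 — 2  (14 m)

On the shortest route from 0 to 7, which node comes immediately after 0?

5

Compare a few routes:
0–5–9–6–7: 2+3+3+11 = 19
0–5–4–7: 2+9+11 = 22
Cheapest is 0–5–9–6–7 at 19 m.
So from 0 the first move is to 5.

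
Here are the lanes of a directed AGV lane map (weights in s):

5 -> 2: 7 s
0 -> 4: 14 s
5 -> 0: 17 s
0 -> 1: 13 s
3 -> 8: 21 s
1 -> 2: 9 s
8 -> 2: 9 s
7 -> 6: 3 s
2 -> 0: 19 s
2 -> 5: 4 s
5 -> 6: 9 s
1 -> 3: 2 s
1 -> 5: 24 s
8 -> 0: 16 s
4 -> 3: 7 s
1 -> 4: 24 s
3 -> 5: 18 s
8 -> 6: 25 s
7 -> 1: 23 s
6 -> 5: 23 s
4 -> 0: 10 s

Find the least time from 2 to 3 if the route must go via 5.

Shortest 2→5: 2–5 = 4
Best 5 to 3: 5–0–1–3 costing 32
Total via 5: 4 + 32 = 36 s.

36 s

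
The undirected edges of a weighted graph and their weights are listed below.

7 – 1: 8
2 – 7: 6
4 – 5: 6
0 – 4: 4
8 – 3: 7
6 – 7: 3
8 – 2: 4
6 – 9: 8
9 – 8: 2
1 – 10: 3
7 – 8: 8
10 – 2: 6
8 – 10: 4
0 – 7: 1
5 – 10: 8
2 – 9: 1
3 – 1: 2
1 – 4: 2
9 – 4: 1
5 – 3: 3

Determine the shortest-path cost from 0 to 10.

Candidate routes:
0 → 7 → 1 → 10: 1+8+3 = 12
0 → 4 → 9 → 8 → 10: 4+1+2+4 = 11
0 → 4 → 1 → 10: 4+2+3 = 9
0 → 4 → 9 → 2 → 10: 4+1+1+6 = 12
Cheapest is 0 → 4 → 1 → 10 at 9.

9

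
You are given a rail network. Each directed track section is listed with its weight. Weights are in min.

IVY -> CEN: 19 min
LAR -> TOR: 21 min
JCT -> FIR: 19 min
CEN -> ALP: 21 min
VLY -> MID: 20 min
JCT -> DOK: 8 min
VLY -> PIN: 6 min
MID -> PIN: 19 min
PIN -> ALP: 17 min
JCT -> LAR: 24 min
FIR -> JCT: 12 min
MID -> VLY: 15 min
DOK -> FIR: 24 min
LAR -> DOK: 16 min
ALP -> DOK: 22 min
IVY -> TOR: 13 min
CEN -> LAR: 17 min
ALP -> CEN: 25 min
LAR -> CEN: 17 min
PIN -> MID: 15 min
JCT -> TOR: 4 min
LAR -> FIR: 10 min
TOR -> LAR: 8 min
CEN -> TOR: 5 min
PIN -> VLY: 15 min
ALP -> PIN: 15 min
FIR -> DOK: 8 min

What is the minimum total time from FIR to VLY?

92 min

Compare a few routes:
FIR–JCT–TOR–LAR–CEN–ALP–PIN–MID–VLY: 12+4+8+17+21+15+15+15 = 107
FIR–JCT–TOR–LAR–CEN–ALP–PIN–VLY: 12+4+8+17+21+15+15 = 92
FIR–JCT–LAR–CEN–ALP–PIN–VLY: 12+24+17+21+15+15 = 104
The minimum is 92 min via FIR–JCT–TOR–LAR–CEN–ALP–PIN–VLY.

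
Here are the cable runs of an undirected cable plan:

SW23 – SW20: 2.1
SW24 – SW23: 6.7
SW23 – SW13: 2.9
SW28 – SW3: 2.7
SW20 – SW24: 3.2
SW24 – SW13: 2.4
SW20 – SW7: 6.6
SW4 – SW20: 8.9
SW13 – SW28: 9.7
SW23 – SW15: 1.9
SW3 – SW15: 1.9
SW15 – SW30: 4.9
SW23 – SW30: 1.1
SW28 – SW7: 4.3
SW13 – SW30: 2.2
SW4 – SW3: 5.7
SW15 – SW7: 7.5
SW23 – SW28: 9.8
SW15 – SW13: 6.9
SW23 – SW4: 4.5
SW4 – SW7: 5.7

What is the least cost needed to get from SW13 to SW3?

6.7

Shortest distances from SW13:
SW13: 0
SW30: 2.2  (via SW13)
SW24: 2.4  (via SW13)
SW23: 2.9  (via SW13)
SW15: 4.8  (via SW23)
SW20: 5  (via SW23)
SW3: 6.7  (via SW15)
Shortest route: SW13–SW23–SW15–SW3 = 6.7.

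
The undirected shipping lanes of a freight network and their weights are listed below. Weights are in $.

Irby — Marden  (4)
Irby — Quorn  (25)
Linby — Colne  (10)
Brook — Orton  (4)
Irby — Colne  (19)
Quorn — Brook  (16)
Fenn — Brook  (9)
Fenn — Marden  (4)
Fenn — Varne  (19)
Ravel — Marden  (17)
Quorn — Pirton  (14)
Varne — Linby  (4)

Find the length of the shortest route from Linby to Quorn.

Running Dijkstra from Linby:
Linby: 0
Varne: 4  (via Linby)
Colne: 10  (via Linby)
Fenn: 23  (via Varne)
Marden: 27  (via Fenn)
Irby: 29  (via Colne)
Brook: 32  (via Fenn)
Orton: 36  (via Brook)
Ravel: 44  (via Marden)
Quorn: 48  (via Brook)
Shortest route: Linby–Varne–Fenn–Brook–Quorn = $48.

$48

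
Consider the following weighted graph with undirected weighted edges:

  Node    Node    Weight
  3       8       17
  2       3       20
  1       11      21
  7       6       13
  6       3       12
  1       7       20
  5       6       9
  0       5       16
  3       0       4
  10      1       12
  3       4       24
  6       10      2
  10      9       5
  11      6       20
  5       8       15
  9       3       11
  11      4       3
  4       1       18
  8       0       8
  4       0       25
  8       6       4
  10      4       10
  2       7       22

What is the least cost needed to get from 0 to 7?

Shortest distances from 0:
0: 0
3: 4  (via 0)
8: 8  (via 0)
6: 12  (via 8)
10: 14  (via 6)
9: 15  (via 3)
5: 16  (via 0)
2: 24  (via 3)
4: 24  (via 10)
7: 25  (via 6)
Shortest route: 0 → 8 → 6 → 7 = 25.

25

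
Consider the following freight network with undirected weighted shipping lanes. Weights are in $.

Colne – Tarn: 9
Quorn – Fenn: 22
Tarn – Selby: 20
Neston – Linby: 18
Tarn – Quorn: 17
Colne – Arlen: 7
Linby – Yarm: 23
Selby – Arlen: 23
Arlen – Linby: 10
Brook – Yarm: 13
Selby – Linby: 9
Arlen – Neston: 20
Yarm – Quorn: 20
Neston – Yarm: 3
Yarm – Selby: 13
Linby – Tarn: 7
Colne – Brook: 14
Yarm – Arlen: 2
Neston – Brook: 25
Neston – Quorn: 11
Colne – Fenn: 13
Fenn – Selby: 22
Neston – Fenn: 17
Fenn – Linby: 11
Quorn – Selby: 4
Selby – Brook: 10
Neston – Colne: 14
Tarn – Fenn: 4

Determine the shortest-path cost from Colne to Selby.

Candidate routes:
Colne → Brook → Selby: 14+10 = 24
Colne → Tarn → Linby → Selby: 9+7+9 = 25
Colne → Arlen → Yarm → Selby: 7+2+13 = 22
Colne → Arlen → Linby → Selby: 7+10+9 = 26
The minimum is $22 via Colne → Arlen → Yarm → Selby.

$22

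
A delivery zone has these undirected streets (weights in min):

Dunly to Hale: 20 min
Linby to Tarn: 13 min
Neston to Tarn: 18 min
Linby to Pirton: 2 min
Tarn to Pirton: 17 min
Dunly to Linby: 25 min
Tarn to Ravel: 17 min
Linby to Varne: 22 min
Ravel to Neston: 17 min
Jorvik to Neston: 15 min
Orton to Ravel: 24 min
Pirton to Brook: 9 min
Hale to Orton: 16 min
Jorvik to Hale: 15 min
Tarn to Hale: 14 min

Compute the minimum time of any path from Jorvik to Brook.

53 min

Shortest distances from Jorvik:
Jorvik: 0
Hale: 15  (via Jorvik)
Neston: 15  (via Jorvik)
Tarn: 29  (via Hale)
Orton: 31  (via Hale)
Ravel: 32  (via Neston)
Dunly: 35  (via Hale)
Linby: 42  (via Tarn)
Pirton: 44  (via Linby)
Brook: 53  (via Pirton)
Shortest route: Jorvik → Hale → Tarn → Linby → Pirton → Brook = 53 min.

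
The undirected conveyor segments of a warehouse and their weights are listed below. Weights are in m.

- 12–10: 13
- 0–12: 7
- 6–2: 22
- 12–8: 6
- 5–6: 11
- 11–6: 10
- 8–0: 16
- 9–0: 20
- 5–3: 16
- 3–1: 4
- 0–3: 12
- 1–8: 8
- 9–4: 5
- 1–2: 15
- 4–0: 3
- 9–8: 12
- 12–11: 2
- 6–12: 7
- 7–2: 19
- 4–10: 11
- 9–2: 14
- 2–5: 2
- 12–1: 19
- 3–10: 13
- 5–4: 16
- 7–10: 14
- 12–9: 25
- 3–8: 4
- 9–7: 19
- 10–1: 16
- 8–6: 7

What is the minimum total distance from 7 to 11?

29 m

Enumerating some paths:
7 - 10 - 4 - 0 - 12 - 11: 14+11+3+7+2 = 37
7 - 10 - 12 - 11: 14+13+2 = 29
7 - 9 - 4 - 0 - 12 - 11: 19+5+3+7+2 = 36
7 - 9 - 8 - 12 - 11: 19+12+6+2 = 39
The minimum is 29 m via 7 - 10 - 12 - 11.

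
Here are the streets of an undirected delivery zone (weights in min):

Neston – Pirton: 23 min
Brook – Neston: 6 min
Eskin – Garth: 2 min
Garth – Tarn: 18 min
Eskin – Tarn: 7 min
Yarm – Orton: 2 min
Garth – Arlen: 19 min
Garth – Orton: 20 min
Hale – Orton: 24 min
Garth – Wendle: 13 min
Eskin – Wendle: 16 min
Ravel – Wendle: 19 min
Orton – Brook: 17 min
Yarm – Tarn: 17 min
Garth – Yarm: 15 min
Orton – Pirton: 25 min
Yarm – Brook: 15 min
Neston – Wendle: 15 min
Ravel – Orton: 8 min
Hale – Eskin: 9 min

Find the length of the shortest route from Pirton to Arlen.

61 min

Enumerating some paths:
Pirton–Orton–Yarm–Garth–Arlen: 25+2+15+19 = 61
Pirton–Orton–Garth–Arlen: 25+20+19 = 64
Pirton–Neston–Wendle–Garth–Arlen: 23+15+13+19 = 70
Pirton–Orton–Yarm–Tarn–Eskin–Garth–Arlen: 25+2+17+7+2+19 = 72
Cheapest is Pirton–Orton–Yarm–Garth–Arlen at 61 min.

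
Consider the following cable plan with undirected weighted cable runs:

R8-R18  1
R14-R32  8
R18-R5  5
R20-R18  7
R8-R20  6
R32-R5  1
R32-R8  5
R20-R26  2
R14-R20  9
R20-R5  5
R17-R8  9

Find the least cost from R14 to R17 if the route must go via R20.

24

Best R14 to R20: R14–R20 costing 9
Shortest R20→R17: R20–R8–R17 = 15
Total via R20: 9 + 15 = 24.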